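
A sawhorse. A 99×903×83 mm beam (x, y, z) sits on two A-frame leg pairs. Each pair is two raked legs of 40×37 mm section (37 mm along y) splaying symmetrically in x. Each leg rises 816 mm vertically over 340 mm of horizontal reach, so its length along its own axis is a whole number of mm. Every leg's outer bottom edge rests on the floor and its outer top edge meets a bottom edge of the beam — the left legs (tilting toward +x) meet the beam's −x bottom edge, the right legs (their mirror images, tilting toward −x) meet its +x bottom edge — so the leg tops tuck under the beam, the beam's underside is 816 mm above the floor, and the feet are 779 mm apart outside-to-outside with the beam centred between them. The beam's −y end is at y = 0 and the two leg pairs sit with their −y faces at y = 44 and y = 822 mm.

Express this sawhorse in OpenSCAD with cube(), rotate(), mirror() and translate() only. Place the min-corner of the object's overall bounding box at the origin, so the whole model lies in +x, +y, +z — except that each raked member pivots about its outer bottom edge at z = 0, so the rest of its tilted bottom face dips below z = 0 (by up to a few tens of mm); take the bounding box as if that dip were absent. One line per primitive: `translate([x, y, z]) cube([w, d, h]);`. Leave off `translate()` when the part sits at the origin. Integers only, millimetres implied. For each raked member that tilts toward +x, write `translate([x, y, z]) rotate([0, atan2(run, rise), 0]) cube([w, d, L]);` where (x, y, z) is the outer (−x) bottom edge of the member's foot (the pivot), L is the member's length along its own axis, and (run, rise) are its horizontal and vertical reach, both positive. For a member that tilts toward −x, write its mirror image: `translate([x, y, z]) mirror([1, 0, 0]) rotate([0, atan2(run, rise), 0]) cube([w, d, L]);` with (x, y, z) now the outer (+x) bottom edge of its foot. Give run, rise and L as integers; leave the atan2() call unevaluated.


// leg length = √(340² + 816²) = 884
// right-leg outer foot x = 2·340 + 99 = 779
// beam min-corner = (340, 0, 816)
translate([340, 0, 816]) cube([99, 903, 83]);
translate([0, 44, 0]) rotate([0, atan2(340, 816), 0]) cube([40, 37, 884]);
translate([779, 44, 0]) mirror([1, 0, 0]) rotate([0, atan2(340, 816), 0]) cube([40, 37, 884]);
translate([0, 822, 0]) rotate([0, atan2(340, 816), 0]) cube([40, 37, 884]);
translate([779, 822, 0]) mirror([1, 0, 0]) rotate([0, atan2(340, 816), 0]) cube([40, 37, 884]);


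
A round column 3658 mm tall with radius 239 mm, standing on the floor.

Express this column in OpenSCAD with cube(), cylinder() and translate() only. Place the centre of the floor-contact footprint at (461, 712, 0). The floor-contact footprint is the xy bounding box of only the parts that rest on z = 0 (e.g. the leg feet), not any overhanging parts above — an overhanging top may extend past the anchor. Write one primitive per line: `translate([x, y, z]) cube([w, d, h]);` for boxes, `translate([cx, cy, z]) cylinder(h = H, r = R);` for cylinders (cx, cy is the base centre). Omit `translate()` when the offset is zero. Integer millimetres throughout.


translate([461, 712, 0]) cylinder(h = 3658, r = 239);


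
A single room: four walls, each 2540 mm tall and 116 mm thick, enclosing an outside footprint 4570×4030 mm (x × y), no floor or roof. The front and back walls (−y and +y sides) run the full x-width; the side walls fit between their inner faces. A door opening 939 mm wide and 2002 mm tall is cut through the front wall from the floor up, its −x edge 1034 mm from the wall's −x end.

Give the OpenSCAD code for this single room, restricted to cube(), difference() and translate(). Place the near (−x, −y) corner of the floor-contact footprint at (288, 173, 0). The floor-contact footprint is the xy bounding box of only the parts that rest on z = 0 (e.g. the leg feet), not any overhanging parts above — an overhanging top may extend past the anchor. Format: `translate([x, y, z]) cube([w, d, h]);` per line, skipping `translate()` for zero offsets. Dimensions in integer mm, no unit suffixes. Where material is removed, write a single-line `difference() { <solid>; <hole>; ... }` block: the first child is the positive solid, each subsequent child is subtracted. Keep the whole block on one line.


difference() { translate([288, 173, 0]) cube([4570, 116, 2540]); translate([1322, 173, 0]) cube([939, 116, 2002]); }
translate([288, 4087, 0]) cube([4570, 116, 2540]);
translate([288, 289, 0]) cube([116, 3798, 2540]);
translate([4742, 289, 0]) cube([116, 3798, 2540]);


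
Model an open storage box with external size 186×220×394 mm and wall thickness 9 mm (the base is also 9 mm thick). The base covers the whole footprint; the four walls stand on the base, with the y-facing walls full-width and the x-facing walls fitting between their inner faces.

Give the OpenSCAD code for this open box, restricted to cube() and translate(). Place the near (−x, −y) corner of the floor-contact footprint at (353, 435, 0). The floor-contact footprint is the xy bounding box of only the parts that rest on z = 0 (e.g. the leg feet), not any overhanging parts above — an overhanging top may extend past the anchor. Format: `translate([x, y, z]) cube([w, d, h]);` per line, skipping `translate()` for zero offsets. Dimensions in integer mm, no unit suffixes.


translate([353, 435, 0]) cube([186, 220, 9]);
translate([353, 435, 9]) cube([186, 9, 385]);
translate([353, 646, 9]) cube([186, 9, 385]);
translate([353, 444, 9]) cube([9, 202, 385]);
translate([530, 444, 9]) cube([9, 202, 385]);


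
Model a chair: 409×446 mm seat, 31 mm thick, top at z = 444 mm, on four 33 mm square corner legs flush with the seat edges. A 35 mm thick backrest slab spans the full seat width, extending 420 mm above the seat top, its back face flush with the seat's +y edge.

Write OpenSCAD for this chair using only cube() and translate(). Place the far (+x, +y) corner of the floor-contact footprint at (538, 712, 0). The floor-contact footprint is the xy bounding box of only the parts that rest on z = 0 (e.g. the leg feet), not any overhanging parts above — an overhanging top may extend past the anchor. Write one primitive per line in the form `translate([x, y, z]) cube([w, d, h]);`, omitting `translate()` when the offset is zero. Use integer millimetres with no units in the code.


// leg_h = 444 - 31 = 413
translate([129, 266, 413]) cube([409, 446, 31]);
translate([129, 266, 0]) cube([33, 33, 413]);
translate([505, 266, 0]) cube([33, 33, 413]);
translate([129, 679, 0]) cube([33, 33, 413]);
translate([505, 679, 0]) cube([33, 33, 413]);
translate([129, 677, 444]) cube([409, 35, 420]);


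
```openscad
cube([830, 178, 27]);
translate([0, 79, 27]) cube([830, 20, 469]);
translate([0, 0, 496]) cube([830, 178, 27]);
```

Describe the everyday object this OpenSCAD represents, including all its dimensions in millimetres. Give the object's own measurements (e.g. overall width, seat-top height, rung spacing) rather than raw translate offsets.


An I-beam lying along x, 830 mm long. Overall section height 523 mm. Two flanges 178 mm wide (y) and 27 mm thick, one on the floor and one at the top; a web 20 mm thick runs between them, centred on the flange width.


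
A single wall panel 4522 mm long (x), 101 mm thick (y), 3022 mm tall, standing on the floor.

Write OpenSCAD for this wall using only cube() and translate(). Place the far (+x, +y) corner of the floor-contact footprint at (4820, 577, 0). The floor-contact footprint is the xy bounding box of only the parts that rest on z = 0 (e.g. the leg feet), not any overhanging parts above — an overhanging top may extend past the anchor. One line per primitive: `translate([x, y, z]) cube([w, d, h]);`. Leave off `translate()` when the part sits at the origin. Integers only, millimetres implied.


translate([298, 476, 0]) cube([4522, 101, 3022]);


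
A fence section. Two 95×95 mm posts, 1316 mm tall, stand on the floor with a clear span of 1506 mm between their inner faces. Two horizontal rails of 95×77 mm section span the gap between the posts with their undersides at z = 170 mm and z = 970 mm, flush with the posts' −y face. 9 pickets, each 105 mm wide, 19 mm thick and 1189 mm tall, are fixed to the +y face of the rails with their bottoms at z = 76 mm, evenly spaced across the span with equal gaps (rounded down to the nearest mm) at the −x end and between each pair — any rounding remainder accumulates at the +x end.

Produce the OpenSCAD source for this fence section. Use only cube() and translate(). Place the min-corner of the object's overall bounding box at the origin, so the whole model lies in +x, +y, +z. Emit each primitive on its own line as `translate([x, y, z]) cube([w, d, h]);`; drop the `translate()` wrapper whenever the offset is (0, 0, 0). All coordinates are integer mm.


cube([95, 95, 1316]);
translate([1601, 0, 0]) cube([95, 95, 1316]);
translate([95, 0, 170]) cube([1506, 95, 77]);
translate([95, 0, 970]) cube([1506, 95, 77]);
translate([151, 95, 76]) cube([105, 19, 1189]);
translate([312, 95, 76]) cube([105, 19, 1189]);
translate([473, 95, 76]) cube([105, 19, 1189]);
translate([634, 95, 76]) cube([105, 19, 1189]);
translate([795, 95, 76]) cube([105, 19, 1189]);
translate([956, 95, 76]) cube([105, 19, 1189]);
translate([1117, 95, 76]) cube([105, 19, 1189]);
translate([1278, 95, 76]) cube([105, 19, 1189]);
translate([1439, 95, 76]) cube([105, 19, 1189]);


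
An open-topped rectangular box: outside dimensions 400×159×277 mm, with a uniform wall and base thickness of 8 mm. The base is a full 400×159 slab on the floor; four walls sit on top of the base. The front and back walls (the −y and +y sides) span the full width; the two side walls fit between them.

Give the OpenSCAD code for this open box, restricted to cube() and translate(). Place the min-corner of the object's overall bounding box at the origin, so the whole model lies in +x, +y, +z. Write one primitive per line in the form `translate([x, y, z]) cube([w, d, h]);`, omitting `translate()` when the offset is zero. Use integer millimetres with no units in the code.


cube([400, 159, 8]);
translate([0, 0, 8]) cube([400, 8, 269]);
translate([0, 151, 8]) cube([400, 8, 269]);
translate([0, 8, 8]) cube([8, 143, 269]);
translate([392, 8, 8]) cube([8, 143, 269]);


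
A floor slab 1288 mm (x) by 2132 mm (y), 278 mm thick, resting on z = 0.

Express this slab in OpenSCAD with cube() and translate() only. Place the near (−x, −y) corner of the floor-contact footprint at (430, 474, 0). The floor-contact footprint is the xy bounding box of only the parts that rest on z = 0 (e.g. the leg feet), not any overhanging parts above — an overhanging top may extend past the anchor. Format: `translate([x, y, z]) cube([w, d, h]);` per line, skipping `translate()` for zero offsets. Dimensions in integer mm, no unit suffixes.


translate([430, 474, 0]) cube([1288, 2132, 278]);


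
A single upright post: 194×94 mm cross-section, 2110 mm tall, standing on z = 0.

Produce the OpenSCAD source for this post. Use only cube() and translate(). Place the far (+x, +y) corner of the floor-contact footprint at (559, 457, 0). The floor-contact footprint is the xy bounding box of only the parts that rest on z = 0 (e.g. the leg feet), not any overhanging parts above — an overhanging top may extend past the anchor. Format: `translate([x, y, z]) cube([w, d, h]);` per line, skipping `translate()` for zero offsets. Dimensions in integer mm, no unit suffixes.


translate([365, 363, 0]) cube([194, 94, 2110]);


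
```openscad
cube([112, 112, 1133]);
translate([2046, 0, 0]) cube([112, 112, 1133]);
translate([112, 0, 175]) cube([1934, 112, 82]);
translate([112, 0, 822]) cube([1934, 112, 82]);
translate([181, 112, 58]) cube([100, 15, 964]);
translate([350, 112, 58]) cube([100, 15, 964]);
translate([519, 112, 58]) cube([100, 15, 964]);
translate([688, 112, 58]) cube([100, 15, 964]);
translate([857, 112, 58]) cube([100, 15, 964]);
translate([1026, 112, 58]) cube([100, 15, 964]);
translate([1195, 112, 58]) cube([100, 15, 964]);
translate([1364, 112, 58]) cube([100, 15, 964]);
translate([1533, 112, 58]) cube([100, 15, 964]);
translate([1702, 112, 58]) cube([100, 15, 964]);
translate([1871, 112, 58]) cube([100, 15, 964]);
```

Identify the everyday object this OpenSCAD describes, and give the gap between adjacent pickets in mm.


A fence section. The picket gap is 69 mm.

Two posts, two rails, 11 pickets — a fence section. Span 1934 mm holds 11 pickets of 100 mm with 12 equal gaps: ⌊(1934 − 11·100) / 12⌋ = 69 mm.


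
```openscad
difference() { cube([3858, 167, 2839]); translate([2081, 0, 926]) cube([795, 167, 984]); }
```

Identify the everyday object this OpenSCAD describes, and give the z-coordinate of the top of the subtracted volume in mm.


A wall with a window opening. The window head height is 1910 mm.

A wall with a rectangular opening subtracted — a window. Sill at z = 926, opening 984 mm tall, so the head is at 926 + 984 = 1910 mm.


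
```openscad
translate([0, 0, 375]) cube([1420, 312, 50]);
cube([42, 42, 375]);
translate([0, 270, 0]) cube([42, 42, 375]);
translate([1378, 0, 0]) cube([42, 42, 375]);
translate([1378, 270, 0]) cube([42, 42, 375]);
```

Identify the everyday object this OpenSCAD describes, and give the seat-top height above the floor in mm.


A bench. The seat-top height is 425 mm.

A long slab on four corner posts — a bench. The slab sits at z = 375 with thickness 50, so the top is 375 + 50 = 425 mm.


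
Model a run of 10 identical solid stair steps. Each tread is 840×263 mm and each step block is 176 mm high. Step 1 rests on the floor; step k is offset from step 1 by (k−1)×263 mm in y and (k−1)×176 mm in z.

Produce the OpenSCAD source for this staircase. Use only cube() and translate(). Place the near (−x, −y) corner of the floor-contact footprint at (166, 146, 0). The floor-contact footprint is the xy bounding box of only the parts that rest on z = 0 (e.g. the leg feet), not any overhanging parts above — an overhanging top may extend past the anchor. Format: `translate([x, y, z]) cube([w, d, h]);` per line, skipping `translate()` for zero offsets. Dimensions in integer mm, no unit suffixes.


translate([166, 146, 0]) cube([840, 263, 176]);
translate([166, 409, 176]) cube([840, 263, 176]);
translate([166, 672, 352]) cube([840, 263, 176]);
translate([166, 935, 528]) cube([840, 263, 176]);
translate([166, 1198, 704]) cube([840, 263, 176]);
translate([166, 1461, 880]) cube([840, 263, 176]);
translate([166, 1724, 1056]) cube([840, 263, 176]);
translate([166, 1987, 1232]) cube([840, 263, 176]);
translate([166, 2250, 1408]) cube([840, 263, 176]);
translate([166, 2513, 1584]) cube([840, 263, 176]);


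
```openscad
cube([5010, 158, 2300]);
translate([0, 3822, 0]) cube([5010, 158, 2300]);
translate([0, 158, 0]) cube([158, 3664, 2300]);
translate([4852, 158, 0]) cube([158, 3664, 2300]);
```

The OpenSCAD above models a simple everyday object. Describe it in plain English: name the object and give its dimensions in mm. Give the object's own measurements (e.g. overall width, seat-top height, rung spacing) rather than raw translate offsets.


The wall frame of a small rectangular building: four walls, each 2300 mm tall and 158 mm thick, enclosing a footprint 5010 mm (x) by 3980 mm (y) outside-to-outside, with no floor or roof. The front and back walls (the −y and +y sides) span the full width; the two side walls fit between them.


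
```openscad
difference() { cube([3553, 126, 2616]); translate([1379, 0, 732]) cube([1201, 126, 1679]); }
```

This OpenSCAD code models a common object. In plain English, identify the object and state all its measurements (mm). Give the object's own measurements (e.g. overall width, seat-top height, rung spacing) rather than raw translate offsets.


A wall 3553 mm long (x), 126 mm thick (y), 2616 mm tall, with a rectangular window opening cut through it. The opening is 1201 mm wide and 1679 mm tall; its sill is at z = 732 mm and its near (−x) edge is 1379 mm from the wall's −x end. The opening passes through the full wall thickness.


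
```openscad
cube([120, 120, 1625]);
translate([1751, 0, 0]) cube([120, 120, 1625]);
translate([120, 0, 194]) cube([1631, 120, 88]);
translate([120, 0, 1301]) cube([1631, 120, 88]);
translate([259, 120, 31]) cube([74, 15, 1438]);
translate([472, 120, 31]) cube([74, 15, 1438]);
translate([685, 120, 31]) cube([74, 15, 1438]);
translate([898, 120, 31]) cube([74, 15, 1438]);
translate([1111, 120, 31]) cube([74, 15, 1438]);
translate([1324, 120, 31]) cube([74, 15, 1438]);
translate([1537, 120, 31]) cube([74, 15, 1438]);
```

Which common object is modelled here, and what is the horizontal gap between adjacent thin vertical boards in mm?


A fence section. The picket gap is 139 mm.

Two posts, two rails, 7 pickets — a fence section. Span 1631 mm holds 7 pickets of 74 mm with 8 equal gaps: ⌊(1631 − 7·74) / 8⌋ = 139 mm.


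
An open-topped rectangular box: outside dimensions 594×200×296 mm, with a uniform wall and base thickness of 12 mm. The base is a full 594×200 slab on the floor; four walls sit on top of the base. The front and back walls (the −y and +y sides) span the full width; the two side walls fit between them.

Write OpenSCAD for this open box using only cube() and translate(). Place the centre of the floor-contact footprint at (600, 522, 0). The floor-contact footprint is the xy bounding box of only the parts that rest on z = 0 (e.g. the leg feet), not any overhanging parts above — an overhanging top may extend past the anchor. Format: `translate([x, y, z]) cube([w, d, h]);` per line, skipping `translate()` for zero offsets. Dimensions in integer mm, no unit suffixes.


translate([303, 422, 0]) cube([594, 200, 12]);
translate([303, 422, 12]) cube([594, 12, 284]);
translate([303, 610, 12]) cube([594, 12, 284]);
translate([303, 434, 12]) cube([12, 176, 284]);
translate([885, 434, 12]) cube([12, 176, 284]);


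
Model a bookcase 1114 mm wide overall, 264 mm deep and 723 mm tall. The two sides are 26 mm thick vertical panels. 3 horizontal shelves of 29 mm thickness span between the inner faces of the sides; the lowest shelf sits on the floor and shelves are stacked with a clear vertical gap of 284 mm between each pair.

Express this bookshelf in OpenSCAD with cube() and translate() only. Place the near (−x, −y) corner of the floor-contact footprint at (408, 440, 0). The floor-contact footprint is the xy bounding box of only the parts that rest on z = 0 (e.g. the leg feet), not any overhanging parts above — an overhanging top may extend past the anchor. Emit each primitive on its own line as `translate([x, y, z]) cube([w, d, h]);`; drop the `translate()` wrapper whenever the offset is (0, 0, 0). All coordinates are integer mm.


translate([408, 440, 0]) cube([26, 264, 723]);
translate([1496, 440, 0]) cube([26, 264, 723]);
translate([434, 440, 0]) cube([1062, 264, 29]);
translate([434, 440, 313]) cube([1062, 264, 29]);
translate([434, 440, 626]) cube([1062, 264, 29]);


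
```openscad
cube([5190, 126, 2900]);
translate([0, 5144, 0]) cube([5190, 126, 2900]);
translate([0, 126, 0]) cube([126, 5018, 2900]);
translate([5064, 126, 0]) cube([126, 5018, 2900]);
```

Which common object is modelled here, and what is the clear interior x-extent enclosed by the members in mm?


A house (or room) frame. The interior width is 4938 mm.

Four 2900 mm walls enclosing a rectangle with no floor or roof — a room or house frame. Outside width is 5190 mm and wall thickness is 126 mm, so the interior width is 5190 − 2 × 126 = 4938 mm.


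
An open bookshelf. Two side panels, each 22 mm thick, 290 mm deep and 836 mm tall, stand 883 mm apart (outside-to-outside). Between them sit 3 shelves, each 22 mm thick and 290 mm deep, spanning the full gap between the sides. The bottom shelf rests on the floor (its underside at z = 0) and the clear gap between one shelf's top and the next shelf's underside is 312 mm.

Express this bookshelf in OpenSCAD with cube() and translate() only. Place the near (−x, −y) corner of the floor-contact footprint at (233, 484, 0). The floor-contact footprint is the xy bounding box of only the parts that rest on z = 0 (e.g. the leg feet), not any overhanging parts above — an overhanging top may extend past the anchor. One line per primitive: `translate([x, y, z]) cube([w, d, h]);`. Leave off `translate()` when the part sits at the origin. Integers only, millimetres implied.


translate([233, 484, 0]) cube([22, 290, 836]);
translate([1094, 484, 0]) cube([22, 290, 836]);
translate([255, 484, 0]) cube([839, 290, 22]);
translate([255, 484, 334]) cube([839, 290, 22]);
translate([255, 484, 668]) cube([839, 290, 22]);


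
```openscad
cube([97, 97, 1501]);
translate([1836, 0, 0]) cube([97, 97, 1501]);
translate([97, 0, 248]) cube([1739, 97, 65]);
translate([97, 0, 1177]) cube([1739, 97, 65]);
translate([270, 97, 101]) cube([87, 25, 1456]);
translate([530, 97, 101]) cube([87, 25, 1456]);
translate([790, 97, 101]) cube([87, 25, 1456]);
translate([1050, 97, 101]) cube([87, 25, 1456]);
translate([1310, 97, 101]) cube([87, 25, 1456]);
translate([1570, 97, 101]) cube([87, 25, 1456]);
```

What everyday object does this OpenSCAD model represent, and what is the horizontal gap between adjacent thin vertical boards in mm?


A fence section. The picket gap is 173 mm.

Two posts, two rails, 6 pickets — a fence section. Span 1739 mm holds 6 pickets of 87 mm with 7 equal gaps: ⌊(1739 − 6·87) / 7⌋ = 173 mm.


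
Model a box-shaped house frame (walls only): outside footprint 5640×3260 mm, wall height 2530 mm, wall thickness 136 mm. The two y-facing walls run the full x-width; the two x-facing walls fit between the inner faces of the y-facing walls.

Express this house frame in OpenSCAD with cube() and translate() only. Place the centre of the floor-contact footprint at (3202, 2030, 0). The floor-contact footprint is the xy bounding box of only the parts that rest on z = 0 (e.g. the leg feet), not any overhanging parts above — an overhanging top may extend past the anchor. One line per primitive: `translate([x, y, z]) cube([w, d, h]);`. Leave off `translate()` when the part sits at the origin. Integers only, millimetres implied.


translate([382, 400, 0]) cube([5640, 136, 2530]);
translate([382, 3524, 0]) cube([5640, 136, 2530]);
translate([382, 536, 0]) cube([136, 2988, 2530]);
translate([5886, 536, 0]) cube([136, 2988, 2530]);


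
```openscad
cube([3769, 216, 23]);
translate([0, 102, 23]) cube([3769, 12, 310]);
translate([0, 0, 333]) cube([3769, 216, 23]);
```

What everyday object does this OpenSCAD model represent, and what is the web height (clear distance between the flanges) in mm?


An I-beam. The web height is 310 mm.

Two wide flanges with a thin centred web — an I-beam. Overall 356 mm minus two 23 mm flanges gives a web of 356 − 2·23 = 310 mm.


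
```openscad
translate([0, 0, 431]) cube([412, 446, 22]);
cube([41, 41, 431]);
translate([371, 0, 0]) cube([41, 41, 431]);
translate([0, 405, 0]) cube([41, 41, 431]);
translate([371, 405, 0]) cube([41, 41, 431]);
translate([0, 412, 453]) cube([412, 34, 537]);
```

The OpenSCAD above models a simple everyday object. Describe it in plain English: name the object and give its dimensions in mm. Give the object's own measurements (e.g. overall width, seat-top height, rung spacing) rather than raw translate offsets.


A chair. The seat is a 412×446×22 mm slab with its top at z = 453 mm, on four 41×41 mm corner legs (flush with the seat edges, standing on z = 0). A flat backrest 34 mm thick, 537 mm tall, spans the full seat width and rises from the seat top along its +y edge, rear face flush with the rear of the seat.


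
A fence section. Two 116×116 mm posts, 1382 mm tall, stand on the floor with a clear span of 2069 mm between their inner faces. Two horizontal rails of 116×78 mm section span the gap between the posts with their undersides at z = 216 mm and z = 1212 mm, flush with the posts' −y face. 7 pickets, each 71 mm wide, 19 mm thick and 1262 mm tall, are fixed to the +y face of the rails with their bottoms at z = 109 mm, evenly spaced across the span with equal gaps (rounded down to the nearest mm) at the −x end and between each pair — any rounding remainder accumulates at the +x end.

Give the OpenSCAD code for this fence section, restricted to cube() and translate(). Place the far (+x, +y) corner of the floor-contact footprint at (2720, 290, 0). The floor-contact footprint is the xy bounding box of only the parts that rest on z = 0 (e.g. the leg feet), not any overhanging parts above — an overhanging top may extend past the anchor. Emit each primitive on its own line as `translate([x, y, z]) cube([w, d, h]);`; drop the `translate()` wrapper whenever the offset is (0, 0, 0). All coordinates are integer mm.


translate([419, 174, 0]) cube([116, 116, 1382]);
translate([2604, 174, 0]) cube([116, 116, 1382]);
translate([535, 174, 216]) cube([2069, 116, 78]);
translate([535, 174, 1212]) cube([2069, 116, 78]);
translate([731, 290, 109]) cube([71, 19, 1262]);
translate([998, 290, 109]) cube([71, 19, 1262]);
translate([1265, 290, 109]) cube([71, 19, 1262]);
translate([1532, 290, 109]) cube([71, 19, 1262]);
translate([1799, 290, 109]) cube([71, 19, 1262]);
translate([2066, 290, 109]) cube([71, 19, 1262]);
translate([2333, 290, 109]) cube([71, 19, 1262]);


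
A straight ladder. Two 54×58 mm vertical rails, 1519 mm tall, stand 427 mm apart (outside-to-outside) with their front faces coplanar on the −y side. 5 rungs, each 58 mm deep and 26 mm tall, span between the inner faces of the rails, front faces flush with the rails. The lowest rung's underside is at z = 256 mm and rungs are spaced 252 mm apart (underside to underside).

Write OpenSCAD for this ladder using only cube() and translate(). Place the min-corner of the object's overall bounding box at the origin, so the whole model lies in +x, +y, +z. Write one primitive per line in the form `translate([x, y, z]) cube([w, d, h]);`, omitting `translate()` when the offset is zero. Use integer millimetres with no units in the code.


cube([54, 58, 1519]);
translate([373, 0, 0]) cube([54, 58, 1519]);
translate([54, 0, 256]) cube([319, 58, 26]);
translate([54, 0, 508]) cube([319, 58, 26]);
translate([54, 0, 760]) cube([319, 58, 26]);
translate([54, 0, 1012]) cube([319, 58, 26]);
translate([54, 0, 1264]) cube([319, 58, 26]);


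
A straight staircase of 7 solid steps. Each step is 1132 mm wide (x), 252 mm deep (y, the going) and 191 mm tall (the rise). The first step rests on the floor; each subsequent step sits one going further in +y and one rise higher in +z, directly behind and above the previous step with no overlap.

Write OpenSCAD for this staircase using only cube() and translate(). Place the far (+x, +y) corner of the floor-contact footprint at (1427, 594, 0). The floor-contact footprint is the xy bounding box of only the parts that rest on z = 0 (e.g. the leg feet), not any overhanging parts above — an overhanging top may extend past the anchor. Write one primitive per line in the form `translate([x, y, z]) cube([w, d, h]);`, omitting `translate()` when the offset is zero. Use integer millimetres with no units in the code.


translate([295, 342, 0]) cube([1132, 252, 191]);
translate([295, 594, 191]) cube([1132, 252, 191]);
translate([295, 846, 382]) cube([1132, 252, 191]);
translate([295, 1098, 573]) cube([1132, 252, 191]);
translate([295, 1350, 764]) cube([1132, 252, 191]);
translate([295, 1602, 955]) cube([1132, 252, 191]);
translate([295, 1854, 1146]) cube([1132, 252, 191]);


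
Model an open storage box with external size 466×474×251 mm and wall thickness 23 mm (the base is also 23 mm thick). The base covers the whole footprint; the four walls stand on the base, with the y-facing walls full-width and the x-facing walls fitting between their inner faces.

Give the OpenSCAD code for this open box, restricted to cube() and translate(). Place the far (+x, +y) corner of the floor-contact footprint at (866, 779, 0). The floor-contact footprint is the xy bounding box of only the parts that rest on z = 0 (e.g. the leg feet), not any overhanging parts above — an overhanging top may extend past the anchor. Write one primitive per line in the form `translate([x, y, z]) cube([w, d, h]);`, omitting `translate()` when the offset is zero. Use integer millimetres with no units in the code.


translate([400, 305, 0]) cube([466, 474, 23]);
translate([400, 305, 23]) cube([466, 23, 228]);
translate([400, 756, 23]) cube([466, 23, 228]);
translate([400, 328, 23]) cube([23, 428, 228]);
translate([843, 328, 23]) cube([23, 428, 228]);


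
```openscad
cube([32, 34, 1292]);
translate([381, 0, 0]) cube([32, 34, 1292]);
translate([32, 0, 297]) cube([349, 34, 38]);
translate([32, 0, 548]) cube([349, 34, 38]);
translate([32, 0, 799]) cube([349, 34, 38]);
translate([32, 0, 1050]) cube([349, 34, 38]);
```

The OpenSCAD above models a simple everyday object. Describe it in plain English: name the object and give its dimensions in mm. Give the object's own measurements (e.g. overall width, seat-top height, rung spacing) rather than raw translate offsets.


A straight ladder. Two 32×34 mm vertical rails, 1292 mm tall, stand 413 mm apart (outside-to-outside) with their front faces coplanar on the −y side. 4 rungs, each 34 mm deep and 38 mm tall, span between the inner faces of the rails, front faces flush with the rails. The lowest rung's underside is at z = 297 mm and rungs are spaced 251 mm apart (underside to underside).


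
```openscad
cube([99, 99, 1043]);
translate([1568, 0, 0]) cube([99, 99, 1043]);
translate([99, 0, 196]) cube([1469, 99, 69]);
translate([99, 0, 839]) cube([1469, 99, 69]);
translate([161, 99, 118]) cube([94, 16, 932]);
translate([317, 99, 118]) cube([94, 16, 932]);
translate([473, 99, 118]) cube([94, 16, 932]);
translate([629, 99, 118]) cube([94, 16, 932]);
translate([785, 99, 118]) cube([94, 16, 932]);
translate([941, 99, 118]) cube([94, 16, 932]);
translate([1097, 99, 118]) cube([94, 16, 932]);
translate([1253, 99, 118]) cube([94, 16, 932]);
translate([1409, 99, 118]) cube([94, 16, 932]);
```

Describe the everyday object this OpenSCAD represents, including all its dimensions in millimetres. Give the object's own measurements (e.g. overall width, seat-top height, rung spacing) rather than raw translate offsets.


A fence section. Two 99×99 mm posts, 1043 mm tall, stand on the floor with a clear span of 1469 mm between their inner faces. Two horizontal rails of 99×69 mm section span the gap between the posts with their undersides at z = 196 mm and z = 839 mm, flush with the posts' −y face. 9 pickets, each 94 mm wide, 16 mm thick and 932 mm tall, are fixed to the +y face of the rails with their bottoms at z = 118 mm, spaced across the span with a 62 mm gap after the −x post and between neighbouring pickets, with 65 mm left before the +x post.


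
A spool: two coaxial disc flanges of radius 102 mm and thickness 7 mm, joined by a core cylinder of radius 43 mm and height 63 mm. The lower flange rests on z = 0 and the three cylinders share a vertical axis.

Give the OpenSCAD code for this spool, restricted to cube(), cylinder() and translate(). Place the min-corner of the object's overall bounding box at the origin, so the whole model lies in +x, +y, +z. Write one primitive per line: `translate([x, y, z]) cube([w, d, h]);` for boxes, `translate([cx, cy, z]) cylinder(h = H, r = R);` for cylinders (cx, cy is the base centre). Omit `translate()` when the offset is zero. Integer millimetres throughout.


translate([102, 102, 0]) cylinder(h = 7, r = 102);
translate([102, 102, 7]) cylinder(h = 63, r = 43);
translate([102, 102, 70]) cylinder(h = 7, r = 102);


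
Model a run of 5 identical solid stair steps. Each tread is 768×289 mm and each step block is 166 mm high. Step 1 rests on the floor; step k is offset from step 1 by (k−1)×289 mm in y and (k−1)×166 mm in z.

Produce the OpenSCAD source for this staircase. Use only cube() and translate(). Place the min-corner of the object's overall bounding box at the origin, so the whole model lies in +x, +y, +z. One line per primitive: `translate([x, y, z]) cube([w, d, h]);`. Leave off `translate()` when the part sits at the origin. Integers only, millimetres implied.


cube([768, 289, 166]);
translate([0, 289, 166]) cube([768, 289, 166]);
translate([0, 578, 332]) cube([768, 289, 166]);
translate([0, 867, 498]) cube([768, 289, 166]);
translate([0, 1156, 664]) cube([768, 289, 166]);


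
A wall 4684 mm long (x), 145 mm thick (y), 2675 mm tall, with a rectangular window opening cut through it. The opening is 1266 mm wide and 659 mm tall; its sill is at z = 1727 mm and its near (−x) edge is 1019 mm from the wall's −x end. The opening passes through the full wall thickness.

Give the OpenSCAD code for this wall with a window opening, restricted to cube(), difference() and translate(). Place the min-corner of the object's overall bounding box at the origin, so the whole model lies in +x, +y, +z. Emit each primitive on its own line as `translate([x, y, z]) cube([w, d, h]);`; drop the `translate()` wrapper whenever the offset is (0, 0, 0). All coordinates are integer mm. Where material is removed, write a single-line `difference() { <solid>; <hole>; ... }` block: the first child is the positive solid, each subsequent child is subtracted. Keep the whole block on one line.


difference() { cube([4684, 145, 2675]); translate([1019, 0, 1727]) cube([1266, 145, 659]); }


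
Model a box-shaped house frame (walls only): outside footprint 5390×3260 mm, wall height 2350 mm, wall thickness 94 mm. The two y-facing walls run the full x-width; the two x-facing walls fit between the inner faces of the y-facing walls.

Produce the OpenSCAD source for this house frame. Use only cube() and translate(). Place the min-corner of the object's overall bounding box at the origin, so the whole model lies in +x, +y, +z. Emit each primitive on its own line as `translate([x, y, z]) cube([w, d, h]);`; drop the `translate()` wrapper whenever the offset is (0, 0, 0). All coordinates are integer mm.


cube([5390, 94, 2350]);
translate([0, 3166, 0]) cube([5390, 94, 2350]);
translate([0, 94, 0]) cube([94, 3072, 2350]);
translate([5296, 94, 0]) cube([94, 3072, 2350]);


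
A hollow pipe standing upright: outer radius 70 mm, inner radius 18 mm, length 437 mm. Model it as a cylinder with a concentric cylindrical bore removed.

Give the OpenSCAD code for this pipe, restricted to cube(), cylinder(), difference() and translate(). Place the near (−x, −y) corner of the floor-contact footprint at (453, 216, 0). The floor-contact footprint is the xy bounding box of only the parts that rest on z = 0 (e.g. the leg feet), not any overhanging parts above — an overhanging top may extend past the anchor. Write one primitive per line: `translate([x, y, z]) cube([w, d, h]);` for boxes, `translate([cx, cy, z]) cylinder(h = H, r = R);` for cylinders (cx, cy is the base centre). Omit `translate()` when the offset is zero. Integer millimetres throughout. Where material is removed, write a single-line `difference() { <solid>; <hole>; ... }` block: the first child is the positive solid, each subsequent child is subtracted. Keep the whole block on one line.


difference() { translate([523, 286, 0]) cylinder(h = 437, r = 70); translate([523, 286, 0]) cylinder(h = 437, r = 18); }


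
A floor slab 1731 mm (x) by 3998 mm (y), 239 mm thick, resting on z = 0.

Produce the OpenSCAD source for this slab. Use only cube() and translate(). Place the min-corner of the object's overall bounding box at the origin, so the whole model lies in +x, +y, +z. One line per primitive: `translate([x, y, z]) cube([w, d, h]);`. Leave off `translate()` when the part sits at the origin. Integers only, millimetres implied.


cube([1731, 3998, 239]);


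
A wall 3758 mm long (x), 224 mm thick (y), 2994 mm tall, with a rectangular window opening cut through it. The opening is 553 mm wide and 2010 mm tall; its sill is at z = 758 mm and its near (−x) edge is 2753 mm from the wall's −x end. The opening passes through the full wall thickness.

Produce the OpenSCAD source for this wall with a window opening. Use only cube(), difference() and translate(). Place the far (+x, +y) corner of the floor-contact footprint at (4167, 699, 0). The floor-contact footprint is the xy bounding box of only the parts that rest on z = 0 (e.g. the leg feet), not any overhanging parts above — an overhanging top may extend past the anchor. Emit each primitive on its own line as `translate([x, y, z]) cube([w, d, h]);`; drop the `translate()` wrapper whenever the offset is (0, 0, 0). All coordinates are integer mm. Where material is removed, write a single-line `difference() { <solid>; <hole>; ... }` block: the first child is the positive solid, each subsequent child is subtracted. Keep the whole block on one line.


difference() { translate([409, 475, 0]) cube([3758, 224, 2994]); translate([3162, 475, 758]) cube([553, 224, 2010]); }


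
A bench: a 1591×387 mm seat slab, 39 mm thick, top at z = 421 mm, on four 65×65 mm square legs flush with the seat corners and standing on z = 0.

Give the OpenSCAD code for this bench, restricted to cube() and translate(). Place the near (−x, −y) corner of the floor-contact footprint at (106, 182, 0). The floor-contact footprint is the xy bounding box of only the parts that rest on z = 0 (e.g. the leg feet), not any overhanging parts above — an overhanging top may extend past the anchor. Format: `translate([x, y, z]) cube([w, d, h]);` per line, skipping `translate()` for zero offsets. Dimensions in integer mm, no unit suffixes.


// leg_h = 421 − 39 = 382
translate([106, 182, 382]) cube([1591, 387, 39]);
translate([106, 182, 0]) cube([65, 65, 382]);
translate([106, 504, 0]) cube([65, 65, 382]);
translate([1632, 182, 0]) cube([65, 65, 382]);
translate([1632, 504, 0]) cube([65, 65, 382]);


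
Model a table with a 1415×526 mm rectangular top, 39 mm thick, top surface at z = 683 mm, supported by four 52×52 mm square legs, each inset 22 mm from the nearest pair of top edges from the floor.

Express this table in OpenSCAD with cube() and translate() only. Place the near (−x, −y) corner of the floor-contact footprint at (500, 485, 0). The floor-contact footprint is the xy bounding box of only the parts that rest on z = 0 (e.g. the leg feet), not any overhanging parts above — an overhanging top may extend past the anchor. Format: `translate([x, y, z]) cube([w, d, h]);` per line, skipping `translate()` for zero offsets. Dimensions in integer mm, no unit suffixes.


translate([478, 463, 644]) cube([1415, 526, 39]);
translate([500, 485, 0]) cube([52, 52, 644]);
translate([1819, 485, 0]) cube([52, 52, 644]);
translate([500, 915, 0]) cube([52, 52, 644]);
translate([1819, 915, 0]) cube([52, 52, 644]);


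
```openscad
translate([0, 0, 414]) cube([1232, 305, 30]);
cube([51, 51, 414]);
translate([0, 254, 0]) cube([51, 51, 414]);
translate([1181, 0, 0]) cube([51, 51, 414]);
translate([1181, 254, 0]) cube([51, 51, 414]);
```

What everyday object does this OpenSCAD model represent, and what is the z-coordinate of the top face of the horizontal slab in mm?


A bench. The seat-top height is 444 mm.

A long slab on four corner posts — a bench. The slab sits at z = 414 with thickness 30, so the top is 414 + 30 = 444 mm.


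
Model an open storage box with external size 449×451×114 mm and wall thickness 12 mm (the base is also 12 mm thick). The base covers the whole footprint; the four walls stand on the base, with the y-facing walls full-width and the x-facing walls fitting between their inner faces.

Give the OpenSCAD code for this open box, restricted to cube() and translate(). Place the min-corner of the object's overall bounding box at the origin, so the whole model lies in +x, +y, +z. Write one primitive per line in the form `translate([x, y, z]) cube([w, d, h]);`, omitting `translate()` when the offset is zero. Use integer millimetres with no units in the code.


cube([449, 451, 12]);
translate([0, 0, 12]) cube([449, 12, 102]);
translate([0, 439, 12]) cube([449, 12, 102]);
translate([0, 12, 12]) cube([12, 427, 102]);
translate([437, 12, 12]) cube([12, 427, 102]);
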